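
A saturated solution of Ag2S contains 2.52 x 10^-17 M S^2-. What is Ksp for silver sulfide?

Ag2S(s) <=> 2 Ag^+ + S^2-
Stoichiometry gives [Ag^+] = (2/1)[S^2-] = 5.040 x 10^-17 M.
Ksp = [Ag^+]^2[S^2-]
Ksp = (5.040 × 10^-17)^2 × 2.52 × 10^-17 = 6.40 × 10^-50

6.40 × 10^-50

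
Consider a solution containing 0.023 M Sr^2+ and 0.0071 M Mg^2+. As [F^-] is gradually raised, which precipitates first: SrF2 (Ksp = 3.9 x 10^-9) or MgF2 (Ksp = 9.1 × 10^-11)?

MgF2

Precipitation of each salt starts when its ion product equals its Ksp.
For SrF2: 3.9 x 10^-9 = 0.023 × [F^-]^2  ⇒  [F^-] = 4.1 × 10^-4 M.
For MgF2: 9.1 × 10^-11 = 0.0071 × [F^-]^2  ⇒  [F^-] = 1.1 × 10^-4 M.
The salt with the lower threshold [F^-] precipitates first: MgF2.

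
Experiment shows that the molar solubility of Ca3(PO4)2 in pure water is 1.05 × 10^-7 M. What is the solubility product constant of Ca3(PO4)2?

Ksp = 1.38 × 10^-33

Ca3(PO4)2(s) <=> 3 Ca^2+ + 2 PO4^3-
With molar solubility s: [Ca^2+] = 3s, [PO4^3-] = 2s.
Ksp = [Ca^2+]^3[PO4^3-]^2
Substituting: Ksp = (3s)^3(2s)^2 = 108s^5
With s = 1.05 x 10^-7: Ksp = 1.38 × 10^-33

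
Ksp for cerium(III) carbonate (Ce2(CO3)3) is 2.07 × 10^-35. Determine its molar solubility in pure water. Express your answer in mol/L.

Ce2(CO3)3(s) ⇌ 2 Ce^3+(aq) + 3 CO3^2-(aq)
Ksp = [Ce^3+]^2[CO3^2-]^3
For each mole of Ce2(CO3)3 that dissolves: [Ce^3+] = 2s, [CO3^2-] = 3s.
Substituting: Ksp = (2s)^2(3s)^3 = 108s^5
s = (2.07 × 10^-35 / 108)^(1/5) = 4.53 × 10^-8 M

s = 4.53 × 10^-8 M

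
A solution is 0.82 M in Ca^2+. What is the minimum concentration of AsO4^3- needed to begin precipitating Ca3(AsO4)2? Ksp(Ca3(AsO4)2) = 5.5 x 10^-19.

Ca3(AsO4)2(s) <=> 3 Ca^2+ + 2 AsO4^3-
Ksp = [Ca^2+]^3[AsO4^3-]^2
Precipitation begins when Q = Ksp. With [Ca^2+] = 0.82 M:
5.5 x 10^-19 = (0.82)^3 × [AsO4^3-]^2
[AsO4^3-] = (5.5 x 10^-19 / 5.51 × 10^-1)^(1/2) = 1.0 × 10^-9 M

[AsO4^3-] ≈ 1.0 × 10^-9 M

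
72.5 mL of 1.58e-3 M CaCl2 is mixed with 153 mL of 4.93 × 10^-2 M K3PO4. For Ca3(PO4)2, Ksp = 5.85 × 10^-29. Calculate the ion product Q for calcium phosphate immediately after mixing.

Q ≈ 1.47e-13

Total volume = 72.5 + 153 = 225.5 mL.
[Ca^2+] = 1.58 × 10^-3 × (72.5/225.5) = 5.080 x 10^-4 M
[PO4^3-] = 4.93 × 10^-2 × (153/225.5) = 3.345 x 10^-2 M
Ca3(PO4)2(s) <=> 3 Ca^2+ + 2 PO4^3-, so Q = [Ca^2+]^3[PO4^3-]^2
Q = (5.080 × 10^-4)^3(3.345 × 10^-2)^2 = 1.47 x 10^-13
Q > Ksp, so Ca3(PO4)2 will precipitate.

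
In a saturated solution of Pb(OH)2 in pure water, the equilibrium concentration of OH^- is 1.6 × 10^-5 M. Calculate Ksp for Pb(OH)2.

Pb(OH)2(s) <=> Pb^2+ + 2 OH^-
Stoichiometry gives [Pb^2+] = (1/2)[OH^-] = 8.00 × 10^-6 M.
Ksp = [Pb^2+][OH^-]^2
Ksp = 8.00 × 10^-6 × (1.6 x 10^-5)^2 = 2.0 × 10^-15

Ksp = 2.0 x 10^-15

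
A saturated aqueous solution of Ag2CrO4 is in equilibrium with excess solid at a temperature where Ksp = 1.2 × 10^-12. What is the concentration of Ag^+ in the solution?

1.3e-4 M

Ag2CrO4(s) <=> 2 Ag^+(aq) + CrO4^2-(aq)
Ksp = [Ag^+]^2[CrO4^2-]
With molar solubility s: [Ag^+] = 2s, [CrO4^2-] = s.
So Ksp = (2s)^2 × s = 4s^3
s = (1.2 × 10^-12 / 4)^(1/3) = 6.69 × 10^-5 M
[Ag^+] = 2s = 1.3 × 10^-4 M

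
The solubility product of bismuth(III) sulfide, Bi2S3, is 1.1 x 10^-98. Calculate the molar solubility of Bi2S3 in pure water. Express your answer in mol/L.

s ≈ 1.0e-20 M

Bi2S3(s) <=> 2 Bi^3+(aq) + 3 S^2-(aq)
Ksp = [Bi^3+]^2[S^2-]^3
With molar solubility s: [Bi^3+] = 2s, [S^2-] = 3s.
Substituting: Ksp = (2s)^2(3s)^3 = 108s^5
s^5 = 1.1 x 10^-98 / 108, so s = 1.0 x 10^-20 M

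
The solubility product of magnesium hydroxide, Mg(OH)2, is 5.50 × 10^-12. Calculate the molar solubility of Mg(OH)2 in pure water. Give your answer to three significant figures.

s = 1.11 × 10^-4 M

Mg(OH)2(s) <=> Mg^2+ + 2 OH^-
Ksp = [Mg^2+][OH^-]^2
Let s = molar solubility. Then [Mg^2+] = s and [OH^-] = 2s.
Substituting: Ksp = s(2s)^2 = 4s^3
s = (5.50 × 10^-12 / 4)^(1/3) = 1.11 × 10^-4 M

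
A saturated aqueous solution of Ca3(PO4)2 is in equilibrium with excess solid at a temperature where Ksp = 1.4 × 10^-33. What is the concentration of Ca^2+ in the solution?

Ca3(PO4)2(s) ⇌ 3 Ca^2+(aq) + 2 PO4^3-(aq)
Ksp = [Ca^2+]^3[PO4^3-]^2
With molar solubility s: [Ca^2+] = 3s, [PO4^3-] = 2s.
Substituting: Ksp = (3s)^3(2s)^2 = 108s^5
s = (1.4 × 10^-33 / 108)^(1/5) = 1.05 × 10^-7 M
[Ca^2+] = 3s = 3.2 x 10^-7 M

[Ca^2+] = 3.2 × 10^-7 M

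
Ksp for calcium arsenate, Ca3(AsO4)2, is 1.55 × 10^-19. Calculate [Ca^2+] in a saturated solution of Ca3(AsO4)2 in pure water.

Ca3(AsO4)2(s) ⇌ 3 Ca^2+(aq) + 2 AsO4^3-(aq)
Ksp = [Ca^2+]^3[AsO4^3-]^2
If s mol/L of Ca3(AsO4)2 dissolves, [Ca^2+] = 3s and [AsO4^3-] = 2s.
Substituting: Ksp = (3s)^3(2s)^2 = 108s^5
Solving, s = (1.55 × 10^-19/108)^(1/5) = 6.782 × 10^-5 M
[Ca^2+] = 3s = 2.03 x 10^-4 M

[Ca^2+] ≈ 2.03e-4 M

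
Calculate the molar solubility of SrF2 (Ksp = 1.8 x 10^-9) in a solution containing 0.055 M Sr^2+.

SrF2(s) ⇌ Sr^2+(aq) + 2 F^-(aq)
Ksp = [Sr^2+][F^-]^2
Let s = moles of SrF2 that dissolve per litre. [Sr^2+] = 0.055 + s ≈ 0.055, [F^-] = 2s (Ksp is small, so little additional dissolves).
Ksp ≈ 0.055 × (2s)^2
s = 9.0 × 10^-5 M
Check: s = 9.0 × 10^-5 ≪ 0.055, so the approximation is valid.

s ≈ 9.0 × 10^-5 M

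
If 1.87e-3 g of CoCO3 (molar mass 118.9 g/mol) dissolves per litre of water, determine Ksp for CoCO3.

Molar solubility s = (1.87 × 10^-3 g/L) / (118.9 g/mol) = 1.573 × 10^-5 M.
CoCO3(s) ⇌ Co^2+(aq) + CO3^2-(aq)
If s mol/L of CoCO3 dissolves, [Co^2+] = s and [CO3^2-] = s.
Ksp = [Co^2+][CO3^2-]
Ksp = (s)(s) = s^2
Ksp = (1.573 x 10^-5)^2 = 2.47 × 10^-10

Ksp ≈ 2.47 × 10^-10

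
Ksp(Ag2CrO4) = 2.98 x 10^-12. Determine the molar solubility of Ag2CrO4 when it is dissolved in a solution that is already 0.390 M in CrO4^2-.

s = 1.38 × 10^-6 M

Ag2CrO4(s) ⇌ 2 Ag^+ + CrO4^2-
Ksp = [Ag^+]^2[CrO4^2-]
Let s = moles of Ag2CrO4 that dissolve per litre. [Ag^+] = 2s, [CrO4^2-] = 0.390 + s ≈ 0.390 (Ksp is small, so little additional dissolves).
Ksp ≈ (2s)^2 × 0.390
s = 1.38 × 10^-6 M
Check: s = 1.4 × 10^-6 ≪ 0.390, so the approximation is valid.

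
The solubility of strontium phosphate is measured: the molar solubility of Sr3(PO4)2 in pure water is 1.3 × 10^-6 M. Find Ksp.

Sr3(PO4)2(s) <=> 3 Sr^2+ + 2 PO4^3-
If s mol/L of Sr3(PO4)2 dissolves, [Sr^2+] = 3s and [PO4^3-] = 2s.
Ksp = [Sr^2+]^3[PO4^3-]^2
So Ksp = (3s)^3 × (2s)^2 = 108s^5
Ksp = 108 × (1.3 × 10^-6)^5 = 4.0 x 10^-28

4.0 x 10^-28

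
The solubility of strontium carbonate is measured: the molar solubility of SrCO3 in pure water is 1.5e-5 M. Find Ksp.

SrCO3(s) ⇌ Sr^2+ + CO3^2-
Let s = molar solubility. Then [Sr^2+] = s and [CO3^2-] = s.
Ksp = [Sr^2+][CO3^2-]
Ksp = s × s = s^2
Ksp = (1.5 x 10^-5)^2 = 2.3 × 10^-10

Ksp = 2.3 × 10^-10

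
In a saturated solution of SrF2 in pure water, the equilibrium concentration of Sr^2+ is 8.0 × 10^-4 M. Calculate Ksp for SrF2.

Ksp = 2.0 x 10^-9

SrF2(s) ⇌ Sr^2+ + 2 F^-
Stoichiometry gives [F^-] = (2/1)[Sr^2+] = 1.60 × 10^-3 M.
Ksp = [Sr^2+][F^-]^2
Ksp = 8.0 × 10^-4 × (1.60 × 10^-3)^2 = 2.0 x 10^-9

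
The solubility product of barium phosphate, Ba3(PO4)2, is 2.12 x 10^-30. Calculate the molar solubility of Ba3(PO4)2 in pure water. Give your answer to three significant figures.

4.56e-7 M

Ba3(PO4)2(s) ⇌ 3 Ba^2+(aq) + 2 PO4^3-(aq)
Ksp = [Ba^2+]^3[PO4^3-]^2
With molar solubility s: [Ba^2+] = 3s, [PO4^3-] = 2s.
So Ksp = (3s)^3 × (2s)^2 = 108s^5
s = (2.12 x 10^-30 / 108)^(1/5) = 4.56 × 10^-7 M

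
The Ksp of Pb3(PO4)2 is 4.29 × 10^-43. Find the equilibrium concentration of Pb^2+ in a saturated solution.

3.95 × 10^-9 M

Pb3(PO4)2(s) ⇌ 3 Pb^2+(aq) + 2 PO4^3-(aq)
Ksp = [Pb^2+]^3[PO4^3-]^2
Let s = molar solubility. Then [Pb^2+] = 3s and [PO4^3-] = 2s.
Ksp = (3s)^3(2s)^2 = 108s^5
Solving, s = (4.29 × 10^-43/108)^(1/5) = 1.318 × 10^-9 M
[Pb^2+] = 3s = 3.95 × 10^-9 M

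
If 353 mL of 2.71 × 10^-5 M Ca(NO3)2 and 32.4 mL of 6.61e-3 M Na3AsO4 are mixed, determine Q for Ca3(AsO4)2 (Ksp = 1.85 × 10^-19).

Q ≈ 4.72 × 10^-21

Total volume = 353 + 32.4 = 385.4 mL.
[Ca^2+] = 2.71 x 10^-5 × (353/385.4) = 2.482 x 10^-5 M
[AsO4^3-] = 6.61 × 10^-3 × (32.4/385.4) = 5.557 × 10^-4 M
Ca3(AsO4)2(s) ⇌ 3 Ca^2+(aq) + 2 AsO4^3-(aq), so Q = [Ca^2+]^3[AsO4^3-]^2
Q = (2.482 × 10^-5)^3(5.557 × 10^-4)^2 = 4.72 × 10^-21
Q < Ksp, so no precipitate of Ca3(AsO4)2 forms.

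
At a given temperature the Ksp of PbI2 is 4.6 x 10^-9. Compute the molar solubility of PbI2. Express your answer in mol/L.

1.0 × 10^-3 M

PbI2(s) ⇌ Pb^2+ + 2 I^-
Ksp = [Pb^2+][I^-]^2
If s mol/L of PbI2 dissolves, [Pb^2+] = s and [I^-] = 2s.
Ksp = s(2s)^2 = 4s^3
Solving, s = (4.6 x 10^-9/4)^(1/3) = 1.0 × 10^-3 M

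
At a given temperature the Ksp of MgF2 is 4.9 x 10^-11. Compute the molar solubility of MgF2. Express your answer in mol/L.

s ≈ 2.3e-4 M

MgF2(s) <=> Mg^2+ + 2 F^-
Ksp = [Mg^2+][F^-]^2
If s mol/L of MgF2 dissolves, [Mg^2+] = s and [F^-] = 2s.
So Ksp = s × (2s)^2 = 4s^3
Solving, s = (4.9 x 10^-11/4)^(1/3) = 2.3 × 10^-4 M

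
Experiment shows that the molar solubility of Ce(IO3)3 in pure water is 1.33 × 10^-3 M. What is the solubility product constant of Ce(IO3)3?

Ksp ≈ 8.45e-11

Ce(IO3)3(s) ⇌ Ce^3+(aq) + 3 IO3^-(aq)
For each mole of Ce(IO3)3 that dissolves: [Ce^3+] = s, [IO3^-] = 3s.
Ksp = [Ce^3+][IO3^-]^3
Ksp = s(3s)^3 = 27s^4
Ksp = 27 × (1.33 x 10^-3)^4 = 8.45 × 10^-11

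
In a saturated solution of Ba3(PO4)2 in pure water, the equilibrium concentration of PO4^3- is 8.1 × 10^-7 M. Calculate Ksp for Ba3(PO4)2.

Ba3(PO4)2(s) ⇌ 3 Ba^2+(aq) + 2 PO4^3-(aq)
Stoichiometry gives [Ba^2+] = (3/2)[PO4^3-] = 1.22 × 10^-6 M.
Ksp = [Ba^2+]^3[PO4^3-]^2
Ksp = (1.22 × 10^-6)^3 × (8.1 × 10^-7)^2 = 1.2 × 10^-30

Ksp = 1.2e-30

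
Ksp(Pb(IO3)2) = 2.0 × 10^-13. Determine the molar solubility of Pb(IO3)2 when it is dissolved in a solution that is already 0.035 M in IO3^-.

Pb(IO3)2(s) ⇌ Pb^2+(aq) + 2 IO3^-(aq)
Ksp = [Pb^2+][IO3^-]^2
Let s be the molar solubility in this solution. [Pb^2+] = s, [IO3^-] = 0.035 + 2s ≈ 0.035 (since the IO3^- already present dominates).
Ksp ≈ s × (0.035)^2
s = 1.6 × 10^-10 M
Check: 2s = 3.3 × 10^-10 ≪ 0.035, so the approximation is valid.

s = 1.6 × 10^-10 M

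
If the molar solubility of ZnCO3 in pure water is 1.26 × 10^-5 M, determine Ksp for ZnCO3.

ZnCO3(s) <=> Zn^2+ + CO3^2-
For each mole of ZnCO3 that dissolves: [Zn^2+] = s, [CO3^2-] = s.
Ksp = [Zn^2+][CO3^2-]
Ksp = s^2
Ksp = (1.26 × 10^-5)^2 = 1.59 × 10^-10

1.59e-10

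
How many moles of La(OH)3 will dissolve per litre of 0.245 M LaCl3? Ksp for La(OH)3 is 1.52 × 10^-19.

s = 2.84 × 10^-7 M

La(OH)3(s) <=> La^3+ + 3 OH^-
Ksp = [La^3+][OH^-]^3
Let s = moles of La(OH)3 that dissolve per litre. [La^3+] = 0.245 + s ≈ 0.245, [OH^-] = 3s (since La^3+ from LaCl3 dominates).
Ksp ≈ 0.245 × (3s)^3
s = 2.84 x 10^-7 M
Check: s = 2.8 × 10^-7 ≪ 0.245, so the approximation is valid.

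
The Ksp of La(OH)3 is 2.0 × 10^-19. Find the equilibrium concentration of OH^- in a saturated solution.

[OH^-] = 2.8e-5 M

La(OH)3(s) <=> La^3+(aq) + 3 OH^-(aq)
Ksp = [La^3+][OH^-]^3
With molar solubility s: [La^3+] = s, [OH^-] = 3s.
Ksp = s(3s)^3 = 27s^4
s^4 = 2.0 × 10^-19 / 27, so s = 9.28 × 10^-6 M
[OH^-] = 3s = 2.8 x 10^-5 M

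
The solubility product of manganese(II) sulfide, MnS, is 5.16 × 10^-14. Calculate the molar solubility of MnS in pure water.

MnS(s) ⇌ Mn^2+ + S^2-
Ksp = [Mn^2+][S^2-]
Let s = molar solubility. Then [Mn^2+] = s and [S^2-] = s.
Ksp = (s)(s) = s^2
s = √(5.16 × 10^-14) = 2.27 x 10^-7 M

s ≈ 2.27e-7 M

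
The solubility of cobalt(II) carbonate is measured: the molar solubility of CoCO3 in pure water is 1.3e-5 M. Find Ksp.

CoCO3(s) ⇌ Co^2+(aq) + CO3^2-(aq)
If s mol/L of CoCO3 dissolves, [Co^2+] = s and [CO3^2-] = s.
Ksp = [Co^2+][CO3^2-]
Ksp = s × s = s^2
Ksp = (1.3 × 10^-5)^2 = 1.7 × 10^-10

Ksp ≈ 1.7 × 10^-10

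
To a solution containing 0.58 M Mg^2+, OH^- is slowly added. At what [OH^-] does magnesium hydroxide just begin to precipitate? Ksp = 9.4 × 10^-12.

[OH^-] = 4.0e-6 M

Mg(OH)2(s) <=> Mg^2+(aq) + 2 OH^-(aq)
Ksp = [Mg^2+][OH^-]^2
Precipitation begins when Q = Ksp. With [Mg^2+] = 0.58 M:
9.4 × 10^-12 = (0.58) × [OH^-]^2
[OH^-] = (9.4 × 10^-12 / 5.8 × 10^-1)^(1/2) = 4.0 × 10^-6 M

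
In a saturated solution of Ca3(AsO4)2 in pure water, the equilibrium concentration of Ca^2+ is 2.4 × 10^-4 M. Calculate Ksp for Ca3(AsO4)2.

3.5 × 10^-19

Ca3(AsO4)2(s) <=> 3 Ca^2+ + 2 AsO4^3-
Stoichiometry gives [AsO4^3-] = (2/3)[Ca^2+] = 1.60 x 10^-4 M.
Ksp = [Ca^2+]^3[AsO4^3-]^2
Ksp = (2.4 × 10^-4)^3 × (1.60 x 10^-4)^2 = 3.5 x 10^-19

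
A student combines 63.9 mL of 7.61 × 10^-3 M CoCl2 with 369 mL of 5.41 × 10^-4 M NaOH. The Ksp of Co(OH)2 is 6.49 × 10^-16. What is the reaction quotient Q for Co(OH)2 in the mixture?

Q = 2.39e-10

Total volume = 63.9 + 369 = 432.9 mL.
[Co^2+] = 7.61 × 10^-3 × (63.9/432.9) = 1.123 × 10^-3 M
[OH^-] = 5.41 × 10^-4 × (369/432.9) = 4.611 × 10^-4 M
Co(OH)2(s) ⇌ Co^2+ + 2 OH^-, so Q = [Co^2+][OH^-]^2
Q = (1.123 x 10^-3)(4.611 x 10^-4)^2 = 2.39 × 10^-10
Q > Ksp, so Co(OH)2 will precipitate.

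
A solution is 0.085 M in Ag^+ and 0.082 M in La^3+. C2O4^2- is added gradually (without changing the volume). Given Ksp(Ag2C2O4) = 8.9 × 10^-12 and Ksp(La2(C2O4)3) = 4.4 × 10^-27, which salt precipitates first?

Each salt begins to precipitate when Q = Ksp, i.e. when [C2O4^2-] reaches its threshold.
For Ag2C2O4: 8.9 × 10^-12 = (0.085)^2 × [C2O4^2-]  ⇒  [C2O4^2-] = 1.2 × 10^-9 M.
For La2(C2O4)3: 4.4 × 10^-27 = (0.082)^2 × [C2O4^2-]^3  ⇒  [C2O4^2-] = 8.7 x 10^-9 M.
The salt with the lower threshold [C2O4^2-] precipitates first: Ag2C2O4.

Ag2C2O4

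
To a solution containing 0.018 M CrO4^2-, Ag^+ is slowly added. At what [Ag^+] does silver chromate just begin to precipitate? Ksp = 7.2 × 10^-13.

Ag2CrO4(s) <=> 2 Ag^+ + CrO4^2-
Ksp = [Ag^+]^2[CrO4^2-]
Precipitation begins when Q = Ksp. With [CrO4^2-] = 0.018 M:
7.2 × 10^-13 = (0.018) × [Ag^+]^2
[Ag^+] = (7.2 × 10^-13 / 1.8 × 10^-2)^(1/2) = 6.3 × 10^-6 M

[Ag^+] ≈ 6.3e-6 M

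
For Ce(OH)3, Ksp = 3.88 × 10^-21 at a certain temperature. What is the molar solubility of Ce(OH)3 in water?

s ≈ 3.46 × 10^-6 M

Ce(OH)3(s) ⇌ Ce^3+(aq) + 3 OH^-(aq)
Ksp = [Ce^3+][OH^-]^3
Let s = molar solubility. Then [Ce^3+] = s and [OH^-] = 3s.
Ksp = s(3s)^3 = 27s^4
Solving, s = (3.88 × 10^-21/27)^(1/4) = 3.46 × 10^-6 M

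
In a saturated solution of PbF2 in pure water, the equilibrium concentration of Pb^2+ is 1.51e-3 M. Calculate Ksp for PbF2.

Ksp = 1.38e-8

PbF2(s) <=> Pb^2+ + 2 F^-
Stoichiometry gives [F^-] = (2/1)[Pb^2+] = 3.020 × 10^-3 M.
Ksp = [Pb^2+][F^-]^2
Ksp = 1.51 × 10^-3 × (3.020 × 10^-3)^2 = 1.38 x 10^-8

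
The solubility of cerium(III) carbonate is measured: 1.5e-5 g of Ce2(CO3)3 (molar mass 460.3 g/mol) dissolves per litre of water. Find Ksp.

Ksp ≈ 4.0 x 10^-36

Molar solubility s = (1.5 × 10^-5 g/L) / (460.3 g/mol) = 3.26 x 10^-8 M.
Ce2(CO3)3(s) ⇌ 2 Ce^3+ + 3 CO3^2-
If s mol/L of Ce2(CO3)3 dissolves, [Ce^3+] = 2s and [CO3^2-] = 3s.
Ksp = [Ce^3+]^2[CO3^2-]^3
Ksp = (2s)^2(3s)^3 = 108s^5
Ksp = 108 × (3.26 × 10^-8)^5 = 4.0 × 10^-36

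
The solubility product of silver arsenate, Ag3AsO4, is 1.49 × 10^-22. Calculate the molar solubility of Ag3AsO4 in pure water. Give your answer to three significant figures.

s ≈ 1.53e-6 M

Ag3AsO4(s) ⇌ 3 Ag^+(aq) + AsO4^3-(aq)
Ksp = [Ag^+]^3[AsO4^3-]
With molar solubility s: [Ag^+] = 3s, [AsO4^3-] = s.
So Ksp = (3s)^3 × s = 27s^4
s^4 = 1.49 × 10^-22 / 27, so s = 1.53 x 10^-6 M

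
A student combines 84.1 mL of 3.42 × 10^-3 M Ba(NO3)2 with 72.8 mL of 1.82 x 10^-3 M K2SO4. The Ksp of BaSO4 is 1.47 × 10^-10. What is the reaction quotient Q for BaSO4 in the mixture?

Q ≈ 1.55 × 10^-6

Total volume = 84.1 + 72.8 = 156.9 mL.
[Ba^2+] = 3.42 x 10^-3 × (84.1/156.9) = 1.833 x 10^-3 M
[SO4^2-] = 1.82 x 10^-3 × (72.8/156.9) = 8.445 x 10^-4 M
BaSO4(s) ⇌ Ba^2+(aq) + SO4^2-(aq), so Q = [Ba^2+][SO4^2-]
Q = (1.833 x 10^-3)(8.445 x 10^-4) = 1.55 x 10^-6
Q > Ksp, so BaSO4 will precipitate.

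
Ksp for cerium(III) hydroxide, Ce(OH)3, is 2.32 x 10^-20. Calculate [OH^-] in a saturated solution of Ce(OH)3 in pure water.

Ce(OH)3(s) ⇌ Ce^3+(aq) + 3 OH^-(aq)
Ksp = [Ce^3+][OH^-]^3
For each mole of Ce(OH)3 that dissolves: [Ce^3+] = s, [OH^-] = 3s.
So Ksp = s × (3s)^3 = 27s^4
Solving, s = (2.32 x 10^-20/27)^(1/4) = 5.414 × 10^-6 M
[OH^-] = 3s = 1.62 × 10^-5 M

1.62e-5 M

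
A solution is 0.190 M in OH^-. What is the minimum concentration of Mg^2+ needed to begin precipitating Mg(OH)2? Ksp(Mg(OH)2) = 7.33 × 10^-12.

[Mg^2+] = 2.03e-10 M

Mg(OH)2(s) <=> Mg^2+ + 2 OH^-
Ksp = [Mg^2+][OH^-]^2
Precipitation begins when Q = Ksp. With [OH^-] = 0.190 M:
7.33 × 10^-12 = (0.190)^2 × [Mg^2+]
[Mg^2+] = (7.33 × 10^-12 / 3.610 x 10^-2) = 2.03 x 10^-10 M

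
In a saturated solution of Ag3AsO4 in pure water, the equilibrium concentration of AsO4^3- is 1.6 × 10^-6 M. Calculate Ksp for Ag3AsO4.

Ag3AsO4(s) <=> 3 Ag^+(aq) + AsO4^3-(aq)
Stoichiometry gives [Ag^+] = (3/1)[AsO4^3-] = 4.80 × 10^-6 M.
Ksp = [Ag^+]^3[AsO4^3-]
Ksp = (4.80 × 10^-6)^3 × 1.6 x 10^-6 = 1.8 × 10^-22

Ksp = 1.8 × 10^-22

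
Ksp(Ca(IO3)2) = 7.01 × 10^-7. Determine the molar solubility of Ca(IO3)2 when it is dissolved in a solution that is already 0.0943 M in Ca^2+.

s ≈ 1.36 x 10^-3 M

Ca(IO3)2(s) ⇌ Ca^2+(aq) + 2 IO3^-(aq)
Ksp = [Ca^2+][IO3^-]^2
Let s be the molar solubility in this solution. [Ca^2+] = 0.0943 + s ≈ 0.0943, [IO3^-] = 2s (common-ion effect: Ca^2+ is already 0.0943 M).
Ksp ≈ 0.0943 × (2s)^2
s = 1.36 x 10^-3 M
Check: s = 1.4 × 10^-3 ≪ 0.0943, so the approximation is valid.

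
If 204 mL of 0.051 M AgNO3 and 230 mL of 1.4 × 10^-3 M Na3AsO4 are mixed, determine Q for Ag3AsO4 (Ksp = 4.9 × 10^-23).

Total volume = 204 + 230 = 434 mL.
[Ag^+] = 5.1 × 10^-2 × (204/434) = 2.40 × 10^-2 M
[AsO4^3-] = 1.4 x 10^-3 × (230/434) = 7.42 × 10^-4 M
Ag3AsO4(s) ⇌ 3 Ag^+(aq) + AsO4^3-(aq), so Q = [Ag^+]^3[AsO4^3-]
Q = (2.40 x 10^-2)^3(7.42 x 10^-4) = 1.0 x 10^-8
Q > Ksp, so Ag3AsO4 will precipitate.

1.0 × 10^-8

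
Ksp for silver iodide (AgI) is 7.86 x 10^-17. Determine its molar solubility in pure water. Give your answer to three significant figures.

AgI(s) ⇌ Ag^+ + I^-
Ksp = [Ag^+][I^-]
With molar solubility s: [Ag^+] = s, [I^-] = s.
Ksp = (s)(s) = s^2
s = √(7.86 x 10^-17) = 8.87 × 10^-9 M

s ≈ 8.87e-9 M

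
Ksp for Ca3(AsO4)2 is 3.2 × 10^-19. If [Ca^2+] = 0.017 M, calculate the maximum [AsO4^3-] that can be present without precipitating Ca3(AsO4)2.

2.6e-7 M

Ca3(AsO4)2(s) <=> 3 Ca^2+(aq) + 2 AsO4^3-(aq)
Ksp = [Ca^2+]^3[AsO4^3-]^2
Precipitation begins when Q = Ksp. With [Ca^2+] = 0.017 M:
3.2 × 10^-19 = (0.017)^3 × [AsO4^3-]^2
[AsO4^3-] = (3.2 × 10^-19 / 4.91 x 10^-6)^(1/2) = 2.6 x 10^-7 M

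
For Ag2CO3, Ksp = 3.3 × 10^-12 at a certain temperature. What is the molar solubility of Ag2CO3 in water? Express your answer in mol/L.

Ag2CO3(s) ⇌ 2 Ag^+ + CO3^2-
Ksp = [Ag^+]^2[CO3^2-]
Let s = molar solubility. Then [Ag^+] = 2s and [CO3^2-] = s.
So Ksp = (2s)^2 × s = 4s^3
Solving, s = (3.3 × 10^-12/4)^(1/3) = 9.4 × 10^-5 M

s = 9.4e-5 M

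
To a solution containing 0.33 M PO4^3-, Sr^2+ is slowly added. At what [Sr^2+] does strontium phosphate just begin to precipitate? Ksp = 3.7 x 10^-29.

[Sr^2+] = 7.0e-10 M

Sr3(PO4)2(s) <=> 3 Sr^2+ + 2 PO4^3-
Ksp = [Sr^2+]^3[PO4^3-]^2
Precipitation begins when Q = Ksp. With [PO4^3-] = 0.33 M:
3.7 x 10^-29 = (0.33)^2 × [Sr^2+]^3
[Sr^2+] = (3.7 x 10^-29 / 1.09 × 10^-1)^(1/3) = 7.0 × 10^-10 M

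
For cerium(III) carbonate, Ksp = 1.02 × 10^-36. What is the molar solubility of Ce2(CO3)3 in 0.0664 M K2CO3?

s ≈ 2.95e-17 M

Ce2(CO3)3(s) ⇌ 2 Ce^3+ + 3 CO3^2-
Ksp = [Ce^3+]^2[CO3^2-]^3
If s mol/L dissolves here, [Ce^3+] = 2s, [CO3^2-] = 0.0664 + 3s ≈ 0.0664 (since CO3^2- from K2CO3 dominates).
Ksp ≈ (2s)^2 × (0.0664)^3
s = 2.95 × 10^-17 M
Check: 3s = 8.9 x 10^-17 ≪ 0.0664, so the approximation is valid.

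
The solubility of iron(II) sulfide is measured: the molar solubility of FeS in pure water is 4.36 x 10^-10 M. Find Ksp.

Ksp = 1.90 x 10^-19

FeS(s) ⇌ Fe^2+(aq) + S^2-(aq)
For each mole of FeS that dissolves: [Fe^2+] = s, [S^2-] = s.
Ksp = [Fe^2+][S^2-]
Ksp = s × s = s^2
Ksp = (4.36 x 10^-10)^2 = 1.90 × 10^-19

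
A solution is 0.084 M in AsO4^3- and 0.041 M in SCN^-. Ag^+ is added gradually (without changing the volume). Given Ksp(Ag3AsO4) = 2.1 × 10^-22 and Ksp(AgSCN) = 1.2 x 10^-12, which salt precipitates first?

AgSCN

Precipitation of each salt starts when its ion product equals its Ksp.
For Ag3AsO4: 2.1 × 10^-22 = 0.084 × [Ag^+]^3  ⇒  [Ag^+] = 1.4 × 10^-7 M.
For AgSCN: 1.2 x 10^-12 = 0.041 × [Ag^+]  ⇒  [Ag^+] = 2.9 × 10^-11 M.
The salt with the lower threshold [Ag^+] precipitates first: AgSCN.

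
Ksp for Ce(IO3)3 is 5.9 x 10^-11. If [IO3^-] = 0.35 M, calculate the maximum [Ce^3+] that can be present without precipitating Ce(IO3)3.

Ce(IO3)3(s) ⇌ Ce^3+ + 3 IO3^-
Ksp = [Ce^3+][IO3^-]^3
Precipitation begins when Q = Ksp. With [IO3^-] = 0.35 M:
5.9 x 10^-11 = (0.35)^3 × [Ce^3+]
[Ce^3+] = (5.9 x 10^-11 / 4.29 × 10^-2) = 1.4 × 10^-9 M

[Ce^3+] ≈ 1.4e-9 M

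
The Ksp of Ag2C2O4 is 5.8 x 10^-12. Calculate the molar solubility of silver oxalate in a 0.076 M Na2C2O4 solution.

4.4 x 10^-6 M

Ag2C2O4(s) <=> 2 Ag^+ + C2O4^2-
Ksp = [Ag^+]^2[C2O4^2-]
Let s = moles of Ag2C2O4 that dissolve per litre. [Ag^+] = 2s, [C2O4^2-] = 0.076 + s ≈ 0.076 (since C2O4^2- from Na2C2O4 dominates).
Ksp ≈ (2s)^2 × 0.076
s = 4.4 x 10^-6 M
Check: s = 4.4 × 10^-6 ≪ 0.076, so the approximation is valid.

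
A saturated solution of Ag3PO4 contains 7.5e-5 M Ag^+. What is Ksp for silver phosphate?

Ag3PO4(s) ⇌ 3 Ag^+ + PO4^3-
Stoichiometry gives [PO4^3-] = (1/3)[Ag^+] = 2.50 x 10^-5 M.
Ksp = [Ag^+]^3[PO4^3-]
Ksp = (7.5 × 10^-5)^3 × 2.50 × 10^-5 = 1.1 × 10^-17

Ksp ≈ 1.1e-17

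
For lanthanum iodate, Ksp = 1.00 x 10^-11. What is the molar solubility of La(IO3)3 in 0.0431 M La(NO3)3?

La(IO3)3(s) ⇌ La^3+(aq) + 3 IO3^-(aq)
Ksp = [La^3+][IO3^-]^3
Let s be the molar solubility in this solution. [La^3+] = 0.0431 + s ≈ 0.0431, [IO3^-] = 3s (common-ion effect: La^3+ is already 0.0431 M).
Ksp ≈ 0.0431 × (3s)^3
s = 2.05 x 10^-4 M
Check: s = 2.0 x 10^-4 ≪ 0.0431, so the approximation is valid.

s = 2.05 × 10^-4 M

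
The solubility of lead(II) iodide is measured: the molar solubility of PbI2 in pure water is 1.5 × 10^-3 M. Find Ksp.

Ksp = 1.4e-8

PbI2(s) ⇌ Pb^2+ + 2 I^-
Let s = molar solubility. Then [Pb^2+] = s and [I^-] = 2s.
Ksp = [Pb^2+][I^-]^2
Substituting: Ksp = s(2s)^2 = 4s^3
With s = 1.5 × 10^-3: Ksp = 1.4 × 10^-8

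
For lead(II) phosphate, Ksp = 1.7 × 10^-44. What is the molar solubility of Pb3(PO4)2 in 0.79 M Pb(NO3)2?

Pb3(PO4)2(s) <=> 3 Pb^2+(aq) + 2 PO4^3-(aq)
Ksp = [Pb^2+]^3[PO4^3-]^2
Let s = moles of Pb3(PO4)2 that dissolve per litre. [Pb^2+] = 0.79 + 3s ≈ 0.79, [PO4^3-] = 2s (Ksp is small, so little additional dissolves).
Ksp ≈ (0.79)^3 × (2s)^2
s = 9.3 × 10^-23 M
Check: 3s = 2.8 × 10^-22 ≪ 0.79, so the approximation is valid.

s ≈ 9.3 × 10^-23 M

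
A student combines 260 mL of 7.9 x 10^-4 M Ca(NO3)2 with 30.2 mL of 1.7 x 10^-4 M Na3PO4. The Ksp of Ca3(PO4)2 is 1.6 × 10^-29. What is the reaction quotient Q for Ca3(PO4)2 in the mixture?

Q = 1.1 × 10^-19

Total volume = 260 + 30.2 = 290.2 mL.
[Ca^2+] = 7.9 × 10^-4 × (260/290.2) = 7.08 × 10^-4 M
[PO4^3-] = 1.7 × 10^-4 × (30.2/290.2) = 1.77 x 10^-5 M
Ca3(PO4)2(s) <=> 3 Ca^2+(aq) + 2 PO4^3-(aq), so Q = [Ca^2+]^3[PO4^3-]^2
Q = (7.08 × 10^-4)^3(1.77 x 10^-5)^2 = 1.1 × 10^-19
Q > Ksp, so Ca3(PO4)2 will precipitate.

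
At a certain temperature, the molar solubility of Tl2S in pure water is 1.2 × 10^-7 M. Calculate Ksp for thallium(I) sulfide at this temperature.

Tl2S(s) ⇌ 2 Tl^+(aq) + S^2-(aq)
For each mole of Tl2S that dissolves: [Tl^+] = 2s, [S^2-] = s.
Ksp = [Tl^+]^2[S^2-]
Ksp = (2s)^2s = 4s^3
With s = 1.2 × 10^-7: Ksp = 6.9 x 10^-21

Ksp = 6.9 × 10^-21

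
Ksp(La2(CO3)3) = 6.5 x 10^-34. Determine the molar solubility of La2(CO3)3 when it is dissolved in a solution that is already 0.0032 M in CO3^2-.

La2(CO3)3(s) ⇌ 2 La^3+ + 3 CO3^2-
Ksp = [La^3+]^2[CO3^2-]^3
If s mol/L dissolves here, [La^3+] = 2s, [CO3^2-] = 0.0032 + 3s ≈ 0.0032 (since the CO3^2- already present dominates).
Ksp ≈ (2s)^2 × (0.0032)^3
s = 7.0 × 10^-14 M
Check: 3s = 2.1 x 10^-13 ≪ 0.0032, so the approximation is valid.

s ≈ 7.0e-14 M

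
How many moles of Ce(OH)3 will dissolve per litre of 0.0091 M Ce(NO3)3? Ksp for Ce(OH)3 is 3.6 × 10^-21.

s = 2.4 × 10^-7 M

Ce(OH)3(s) ⇌ Ce^3+(aq) + 3 OH^-(aq)
Ksp = [Ce^3+][OH^-]^3
Let s be the molar solubility in this solution. [Ce^3+] = 0.0091 + s ≈ 0.0091, [OH^-] = 3s (common-ion effect: Ce^3+ is already 0.0091 M).
Ksp ≈ 0.0091 × (3s)^3
s = 2.4 × 10^-7 M
Check: s = 2.4 × 10^-7 ≪ 0.0091, so the approximation is valid.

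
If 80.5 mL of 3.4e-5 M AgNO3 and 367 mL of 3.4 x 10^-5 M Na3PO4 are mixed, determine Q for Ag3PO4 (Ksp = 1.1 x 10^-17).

Total volume = 80.5 + 367 = 447.5 mL.
[Ag^+] = 3.4 × 10^-5 × (80.5/447.5) = 6.12 × 10^-6 M
[PO4^3-] = 3.4 x 10^-5 × (367/447.5) = 2.79 × 10^-5 M
Ag3PO4(s) <=> 3 Ag^+(aq) + PO4^3-(aq), so Q = [Ag^+]^3[PO4^3-]
Q = (6.12 × 10^-6)^3(2.79 × 10^-5) = 6.4 x 10^-21
Q < Ksp, so no precipitate of Ag3PO4 forms.

6.4 x 10^-21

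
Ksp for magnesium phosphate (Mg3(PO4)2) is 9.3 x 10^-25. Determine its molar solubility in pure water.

Mg3(PO4)2(s) ⇌ 3 Mg^2+ + 2 PO4^3-
Ksp = [Mg^2+]^3[PO4^3-]^2
If s mol/L of Mg3(PO4)2 dissolves, [Mg^2+] = 3s and [PO4^3-] = 2s.
So Ksp = (3s)^3 × (2s)^2 = 108s^5
Solving, s = (9.3 x 10^-25/108)^(1/5) = 6.1 x 10^-6 M

s = 6.1 × 10^-6 M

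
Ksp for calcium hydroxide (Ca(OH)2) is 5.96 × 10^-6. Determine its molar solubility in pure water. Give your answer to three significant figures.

1.14e-2 M

Ca(OH)2(s) ⇌ Ca^2+(aq) + 2 OH^-(aq)
Ksp = [Ca^2+][OH^-]^2
Let s = molar solubility. Then [Ca^2+] = s and [OH^-] = 2s.
So Ksp = s × (2s)^2 = 4s^3
s = (5.96 × 10^-6 / 4)^(1/3) = 1.14 × 10^-2 M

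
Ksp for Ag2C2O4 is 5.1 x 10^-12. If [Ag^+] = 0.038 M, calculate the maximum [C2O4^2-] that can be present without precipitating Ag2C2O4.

Ag2C2O4(s) ⇌ 2 Ag^+ + C2O4^2-
Ksp = [Ag^+]^2[C2O4^2-]
Precipitation begins when Q = Ksp. With [Ag^+] = 0.038 M:
5.1 x 10^-12 = (0.038)^2 × [C2O4^2-]
[C2O4^2-] = (5.1 x 10^-12 / 1.44 x 10^-3) = 3.5 × 10^-9 M

[C2O4^2-] ≈ 3.5 × 10^-9 M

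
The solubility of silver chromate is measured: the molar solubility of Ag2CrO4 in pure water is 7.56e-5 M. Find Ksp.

Ksp ≈ 1.73 × 10^-12

Ag2CrO4(s) ⇌ 2 Ag^+(aq) + CrO4^2-(aq)
Let s = molar solubility. Then [Ag^+] = 2s and [CrO4^2-] = s.
Ksp = [Ag^+]^2[CrO4^2-]
So Ksp = (2s)^2 × s = 4s^3
With s = 7.56 × 10^-5: Ksp = 1.73 x 10^-12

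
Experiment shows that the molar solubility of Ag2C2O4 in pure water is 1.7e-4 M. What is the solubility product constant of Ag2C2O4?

Ksp = 2.0 x 10^-11

Ag2C2O4(s) ⇌ 2 Ag^+(aq) + C2O4^2-(aq)
Let s = molar solubility. Then [Ag^+] = 2s and [C2O4^2-] = s.
Ksp = [Ag^+]^2[C2O4^2-]
Ksp = (2s)^2s = 4s^3
Ksp = 4 × (1.7 × 10^-4)^3 = 2.0 x 10^-11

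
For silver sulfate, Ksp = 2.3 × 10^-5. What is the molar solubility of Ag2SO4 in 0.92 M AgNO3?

Ag2SO4(s) <=> 2 Ag^+ + SO4^2-
Ksp = [Ag^+]^2[SO4^2-]
Let s = moles of Ag2SO4 that dissolve per litre. [Ag^+] = 0.92 + 2s ≈ 0.92, [SO4^2-] = s (common-ion effect: Ag^+ is already 0.92 M).
Ksp ≈ (0.92)^2 × s
s = 2.7 x 10^-5 M
Check: 2s = 5.4 × 10^-5 ≪ 0.92, so the approximation is valid.

s = 2.7e-5 M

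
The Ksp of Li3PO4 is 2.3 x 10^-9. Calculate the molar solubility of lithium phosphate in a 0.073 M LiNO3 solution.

s = 5.9 × 10^-6 M

Li3PO4(s) ⇌ 3 Li^+(aq) + PO4^3-(aq)
Ksp = [Li^+]^3[PO4^3-]
Let s be the molar solubility in this solution. [Li^+] = 0.073 + 3s ≈ 0.073, [PO4^3-] = s (common-ion effect: Li^+ is already 0.073 M).
Ksp ≈ (0.073)^3 × s
s = 5.9 x 10^-6 M
Check: 3s = 1.8 × 10^-5 ≪ 0.073, so the approximation is valid.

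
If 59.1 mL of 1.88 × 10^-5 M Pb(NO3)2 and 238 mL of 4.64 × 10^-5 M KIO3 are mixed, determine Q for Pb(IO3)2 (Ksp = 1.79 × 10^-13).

Total volume = 59.1 + 238 = 297.1 mL.
[Pb^2+] = 1.88 × 10^-5 × (59.1/297.1) = 3.740 × 10^-6 M
[IO3^-] = 4.64 x 10^-5 × (238/297.1) = 3.717 x 10^-5 M
Pb(IO3)2(s) ⇌ Pb^2+(aq) + 2 IO3^-(aq), so Q = [Pb^2+][IO3^-]^2
Q = (3.740 × 10^-6)(3.717 x 10^-5)^2 = 5.17 × 10^-15
Q < Ksp, so no precipitate of Pb(IO3)2 forms.

Q = 5.17 × 10^-15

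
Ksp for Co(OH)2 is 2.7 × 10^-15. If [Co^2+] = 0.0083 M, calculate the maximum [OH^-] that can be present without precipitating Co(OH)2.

Co(OH)2(s) ⇌ Co^2+ + 2 OH^-
Ksp = [Co^2+][OH^-]^2
Precipitation begins when Q = Ksp. With [Co^2+] = 0.0083 M:
2.7 × 10^-15 = (0.0083) × [OH^-]^2
[OH^-] = (2.7 × 10^-15 / 8.3 × 10^-3)^(1/2) = 5.7 x 10^-7 M

5.7 × 10^-7 M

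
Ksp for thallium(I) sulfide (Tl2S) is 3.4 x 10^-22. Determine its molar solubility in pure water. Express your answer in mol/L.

Tl2S(s) ⇌ 2 Tl^+(aq) + S^2-(aq)
Ksp = [Tl^+]^2[S^2-]
Let s = molar solubility. Then [Tl^+] = 2s and [S^2-] = s.
Substituting: Ksp = (2s)^2s = 4s^3
Solving, s = (3.4 x 10^-22/4)^(1/3) = 4.4 × 10^-8 M

s ≈ 4.4e-8 M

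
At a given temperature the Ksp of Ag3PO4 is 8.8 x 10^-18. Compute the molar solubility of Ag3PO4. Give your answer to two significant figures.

s = 2.4 × 10^-5 M

Ag3PO4(s) ⇌ 3 Ag^+(aq) + PO4^3-(aq)
Ksp = [Ag^+]^3[PO4^3-]
Let s = molar solubility. Then [Ag^+] = 3s and [PO4^3-] = s.
Substituting: Ksp = (3s)^3s = 27s^4
s^4 = 8.8 x 10^-18 / 27, so s = 2.4 × 10^-5 M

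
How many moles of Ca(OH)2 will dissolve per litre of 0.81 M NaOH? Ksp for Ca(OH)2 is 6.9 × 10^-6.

1.1e-5 M

Ca(OH)2(s) ⇌ Ca^2+(aq) + 2 OH^-(aq)
Ksp = [Ca^2+][OH^-]^2
If s mol/L dissolves here, [Ca^2+] = s, [OH^-] = 0.81 + 2s ≈ 0.81 (common-ion effect: OH^- is already 0.81 M).
Ksp ≈ s × (0.81)^2
s = 1.1 × 10^-5 M
Check: 2s = 2.1 × 10^-5 ≪ 0.81, so the approximation is valid.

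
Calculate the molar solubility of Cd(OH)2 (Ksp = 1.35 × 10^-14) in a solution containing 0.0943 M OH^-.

1.52e-12 M

Cd(OH)2(s) ⇌ Cd^2+(aq) + 2 OH^-(aq)
Ksp = [Cd^2+][OH^-]^2
Let s = moles of Cd(OH)2 that dissolve per litre. [Cd^2+] = s, [OH^-] = 0.0943 + 2s ≈ 0.0943 (common-ion effect: OH^- is already 0.0943 M).
Ksp ≈ s × (0.0943)^2
s = 1.52 × 10^-12 M
Check: 2s = 3.0 × 10^-12 ≪ 0.0943, so the approximation is valid.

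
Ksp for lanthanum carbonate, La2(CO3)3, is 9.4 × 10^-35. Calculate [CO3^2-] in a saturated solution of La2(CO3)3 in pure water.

[CO3^2-] ≈ 1.8 × 10^-7 M

La2(CO3)3(s) ⇌ 2 La^3+ + 3 CO3^2-
Ksp = [La^3+]^2[CO3^2-]^3
For each mole of La2(CO3)3 that dissolves: [La^3+] = 2s, [CO3^2-] = 3s.
So Ksp = (2s)^2 × (3s)^3 = 108s^5
s^5 = 9.4 × 10^-35 / 108, so s = 6.14 × 10^-8 M
[CO3^2-] = 3s = 1.8 x 10^-7 M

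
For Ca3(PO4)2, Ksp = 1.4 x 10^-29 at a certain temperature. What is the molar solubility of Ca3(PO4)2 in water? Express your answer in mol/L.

Ca3(PO4)2(s) ⇌ 3 Ca^2+(aq) + 2 PO4^3-(aq)
Ksp = [Ca^2+]^3[PO4^3-]^2
For each mole of Ca3(PO4)2 that dissolves: [Ca^2+] = 3s, [PO4^3-] = 2s.
Ksp = (3s)^3(2s)^2 = 108s^5
s = (1.4 x 10^-29 / 108)^(1/5) = 6.6 x 10^-7 M

s = 6.6e-7 M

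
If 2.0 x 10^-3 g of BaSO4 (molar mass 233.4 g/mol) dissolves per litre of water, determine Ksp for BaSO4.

Molar solubility s = (2.0 × 10^-3 g/L) / (233.4 g/mol) = 8.57 × 10^-6 M.
BaSO4(s) <=> Ba^2+ + SO4^2-
If s mol/L of BaSO4 dissolves, [Ba^2+] = s and [SO4^2-] = s.
Ksp = [Ba^2+][SO4^2-]
Ksp = (s)(s) = s^2
With s = 8.57 x 10^-6: Ksp = 7.3 x 10^-11

Ksp ≈ 7.3e-11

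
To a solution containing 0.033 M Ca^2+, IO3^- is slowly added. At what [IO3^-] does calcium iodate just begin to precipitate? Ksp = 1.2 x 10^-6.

[IO3^-] ≈ 6.0 × 10^-3 M

Ca(IO3)2(s) ⇌ Ca^2+ + 2 IO3^-
Ksp = [Ca^2+][IO3^-]^2
Precipitation begins when Q = Ksp. With [Ca^2+] = 0.033 M:
1.2 x 10^-6 = (0.033) × [IO3^-]^2
[IO3^-] = (1.2 x 10^-6 / 3.3 × 10^-2)^(1/2) = 6.0 x 10^-3 M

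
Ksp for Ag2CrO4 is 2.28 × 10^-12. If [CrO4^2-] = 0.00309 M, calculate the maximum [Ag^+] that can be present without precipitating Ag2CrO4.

Ag2CrO4(s) <=> 2 Ag^+(aq) + CrO4^2-(aq)
Ksp = [Ag^+]^2[CrO4^2-]
Precipitation begins when Q = Ksp. With [CrO4^2-] = 0.00309 M:
2.28 × 10^-12 = (0.00309) × [Ag^+]^2
[Ag^+] = (2.28 × 10^-12 / 3.09 × 10^-3)^(1/2) = 2.72 x 10^-5 M

[Ag^+] = 2.72 x 10^-5 M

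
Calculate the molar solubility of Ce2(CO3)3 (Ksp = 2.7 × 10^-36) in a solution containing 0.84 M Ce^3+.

s ≈ 5.2 × 10^-13 M

Ce2(CO3)3(s) ⇌ 2 Ce^3+(aq) + 3 CO3^2-(aq)
Ksp = [Ce^3+]^2[CO3^2-]^3
Let s = moles of Ce2(CO3)3 that dissolve per litre. [Ce^3+] = 0.84 + 2s ≈ 0.84, [CO3^2-] = 3s (Ksp is small, so little additional dissolves).
Ksp ≈ (0.84)^2 × (3s)^3
s = 5.2 × 10^-13 M
Check: 2s = 1.0 × 10^-12 ≪ 0.84, so the approximation is valid.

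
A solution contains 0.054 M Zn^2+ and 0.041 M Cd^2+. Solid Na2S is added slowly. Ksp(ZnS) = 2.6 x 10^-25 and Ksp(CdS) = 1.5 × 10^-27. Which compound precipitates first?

Each salt begins to precipitate when Q = Ksp, i.e. when [S^2-] reaches its threshold.
For ZnS: 2.6 x 10^-25 = 0.054 × [S^2-]  ⇒  [S^2-] = 4.8 x 10^-24 M.
For CdS: 1.5 × 10^-27 = 0.041 × [S^2-]  ⇒  [S^2-] = 3.7 × 10^-26 M.
The salt with the lower threshold [S^2-] precipitates first: CdS.

CdS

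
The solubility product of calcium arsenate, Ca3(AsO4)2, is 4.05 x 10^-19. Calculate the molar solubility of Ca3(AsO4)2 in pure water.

Ca3(AsO4)2(s) ⇌ 3 Ca^2+ + 2 AsO4^3-
Ksp = [Ca^2+]^3[AsO4^3-]^2
With molar solubility s: [Ca^2+] = 3s, [AsO4^3-] = 2s.
Ksp = (3s)^3(2s)^2 = 108s^5
s^5 = 4.05 x 10^-19 / 108, so s = 8.22 x 10^-5 M

s = 8.22 × 10^-5 M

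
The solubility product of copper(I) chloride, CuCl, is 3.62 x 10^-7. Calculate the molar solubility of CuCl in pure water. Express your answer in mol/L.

s = 6.02e-4 M

CuCl(s) ⇌ Cu^+(aq) + Cl^-(aq)
Ksp = [Cu^+][Cl^-]
For each mole of CuCl that dissolves: [Cu^+] = s, [Cl^-] = s.
Ksp = s × s = s^2
s = (3.62 x 10^-7)^(1/2) = 6.02 × 10^-4 M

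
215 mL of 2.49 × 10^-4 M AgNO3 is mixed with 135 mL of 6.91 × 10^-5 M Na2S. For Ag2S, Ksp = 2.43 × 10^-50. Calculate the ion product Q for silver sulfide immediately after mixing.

Total volume = 215 + 135 = 350 mL.
[Ag^+] = 2.49 x 10^-4 × (215/350) = 1.530 × 10^-4 M
[S^2-] = 6.91 × 10^-5 × (135/350) = 2.665 x 10^-5 M
Ag2S(s) ⇌ 2 Ag^+ + S^2-, so Q = [Ag^+]^2[S^2-]
Q = (1.530 × 10^-4)^2(2.665 × 10^-5) = 6.24 × 10^-13
Q > Ksp, so Ag2S will precipitate.

Q ≈ 6.24 × 10^-13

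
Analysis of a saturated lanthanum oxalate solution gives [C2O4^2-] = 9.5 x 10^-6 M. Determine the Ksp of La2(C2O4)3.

3.4 x 10^-26

La2(C2O4)3(s) ⇌ 2 La^3+(aq) + 3 C2O4^2-(aq)
Stoichiometry gives [La^3+] = (2/3)[C2O4^2-] = 6.33 × 10^-6 M.
Ksp = [La^3+]^2[C2O4^2-]^3
Ksp = (6.33 × 10^-6)^2 × (9.5 × 10^-6)^3 = 3.4 × 10^-26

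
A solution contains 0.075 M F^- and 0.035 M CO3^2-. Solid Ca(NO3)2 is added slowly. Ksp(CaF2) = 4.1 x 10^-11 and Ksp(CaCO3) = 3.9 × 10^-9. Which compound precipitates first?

CaF2

Precipitation of each salt starts when its ion product equals its Ksp.
For CaF2: 4.1 x 10^-11 = (0.075)^2 × [Ca^2+]  ⇒  [Ca^2+] = 7.3 × 10^-9 M.
For CaCO3: 3.9 × 10^-9 = 0.035 × [Ca^2+]  ⇒  [Ca^2+] = 1.1 × 10^-7 M.
The salt with the lower threshold [Ca^2+] precipitates first: CaF2.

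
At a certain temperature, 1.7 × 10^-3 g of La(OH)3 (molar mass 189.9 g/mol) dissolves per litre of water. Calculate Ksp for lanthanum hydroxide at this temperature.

Molar solubility s = (1.7 x 10^-3 g/L) / (189.9 g/mol) = 8.95 × 10^-6 M.
La(OH)3(s) ⇌ La^3+ + 3 OH^-
If s mol/L of La(OH)3 dissolves, [La^3+] = s and [OH^-] = 3s.
Ksp = [La^3+][OH^-]^3
Ksp = s(3s)^3 = 27s^4
With s = 8.95 × 10^-6: Ksp = 1.7 x 10^-19

Ksp = 1.7 × 10^-19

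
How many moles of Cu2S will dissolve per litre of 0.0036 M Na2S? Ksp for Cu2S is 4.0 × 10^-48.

Cu2S(s) ⇌ 2 Cu^+(aq) + S^2-(aq)
Ksp = [Cu^+]^2[S^2-]
Let s = moles of Cu2S that dissolve per litre. [Cu^+] = 2s, [S^2-] = 0.0036 + s ≈ 0.0036 (Ksp is small, so little additional dissolves).
Ksp ≈ (2s)^2 × 0.0036
s = 1.7 × 10^-23 M
Check: s = 1.7 x 10^-23 ≪ 0.0036, so the approximation is valid.

s ≈ 1.7e-23 M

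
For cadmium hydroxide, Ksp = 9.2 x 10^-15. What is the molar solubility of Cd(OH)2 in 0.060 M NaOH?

s ≈ 2.6 × 10^-12 M

Cd(OH)2(s) <=> Cd^2+(aq) + 2 OH^-(aq)
Ksp = [Cd^2+][OH^-]^2
Let s = moles of Cd(OH)2 that dissolve per litre. [Cd^2+] = s, [OH^-] = 0.060 + 2s ≈ 0.060 (since OH^- from NaOH dominates).
Ksp ≈ s × (0.060)^2
s = 2.6 × 10^-12 M
Check: 2s = 5.1 × 10^-12 ≪ 0.060, so the approximation is valid.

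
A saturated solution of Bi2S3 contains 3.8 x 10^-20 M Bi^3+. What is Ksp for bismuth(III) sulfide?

Bi2S3(s) ⇌ 2 Bi^3+ + 3 S^2-
Stoichiometry gives [S^2-] = (3/2)[Bi^3+] = 5.70 × 10^-20 M.
Ksp = [Bi^3+]^2[S^2-]^3
Ksp = (3.8 x 10^-20)^2 × (5.70 x 10^-20)^3 = 2.7 × 10^-97

Ksp ≈ 2.7e-97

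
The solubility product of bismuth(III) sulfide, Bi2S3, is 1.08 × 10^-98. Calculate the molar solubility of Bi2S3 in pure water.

s = 1.00 x 10^-20 M

Bi2S3(s) ⇌ 2 Bi^3+ + 3 S^2-
Ksp = [Bi^3+]^2[S^2-]^3
Let s = molar solubility. Then [Bi^3+] = 2s and [S^2-] = 3s.
Substituting: Ksp = (2s)^2(3s)^3 = 108s^5
s = (1.08 × 10^-98 / 108)^(1/5) = 1.00 × 10^-20 M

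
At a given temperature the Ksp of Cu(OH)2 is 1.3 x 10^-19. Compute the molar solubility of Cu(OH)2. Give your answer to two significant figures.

s = 3.2 × 10^-7 M

Cu(OH)2(s) ⇌ Cu^2+(aq) + 2 OH^-(aq)
Ksp = [Cu^2+][OH^-]^2
Let s = molar solubility. Then [Cu^2+] = s and [OH^-] = 2s.
Substituting: Ksp = s(2s)^2 = 4s^3
s^3 = 1.3 x 10^-19 / 4, so s = 3.2 x 10^-7 M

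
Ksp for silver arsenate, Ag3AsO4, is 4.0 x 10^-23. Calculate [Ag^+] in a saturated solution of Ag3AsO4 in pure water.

3.3 x 10^-6 M

Ag3AsO4(s) ⇌ 3 Ag^+ + AsO4^3-
Ksp = [Ag^+]^3[AsO4^3-]
Let s = molar solubility. Then [Ag^+] = 3s and [AsO4^3-] = s.
Substituting: Ksp = (3s)^3s = 27s^4
Solving, s = (4.0 x 10^-23/27)^(1/4) = 1.10 × 10^-6 M
[Ag^+] = 3s = 3.3 × 10^-6 M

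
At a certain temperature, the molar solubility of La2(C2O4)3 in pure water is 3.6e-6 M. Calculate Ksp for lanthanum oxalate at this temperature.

La2(C2O4)3(s) ⇌ 2 La^3+(aq) + 3 C2O4^2-(aq)
For each mole of La2(C2O4)3 that dissolves: [La^3+] = 2s, [C2O4^2-] = 3s.
Ksp = [La^3+]^2[C2O4^2-]^3
So Ksp = (2s)^2 × (3s)^3 = 108s^5
With s = 3.6 × 10^-6: Ksp = 6.5 x 10^-26

6.5e-26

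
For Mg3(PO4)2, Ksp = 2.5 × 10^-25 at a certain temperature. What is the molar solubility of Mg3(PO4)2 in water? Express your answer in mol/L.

s = 4.7 × 10^-6 M

Mg3(PO4)2(s) ⇌ 3 Mg^2+(aq) + 2 PO4^3-(aq)
Ksp = [Mg^2+]^3[PO4^3-]^2
If s mol/L of Mg3(PO4)2 dissolves, [Mg^2+] = 3s and [PO4^3-] = 2s.
Ksp = (3s)^3(2s)^2 = 108s^5
s = (2.5 × 10^-25 / 108)^(1/5) = 4.7 x 10^-6 M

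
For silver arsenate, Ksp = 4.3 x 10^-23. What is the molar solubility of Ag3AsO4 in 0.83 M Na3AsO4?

Ag3AsO4(s) ⇌ 3 Ag^+(aq) + AsO4^3-(aq)
Ksp = [Ag^+]^3[AsO4^3-]
Let s = moles of Ag3AsO4 that dissolve per litre. [Ag^+] = 3s, [AsO4^3-] = 0.83 + s ≈ 0.83 (since AsO4^3- from Na3AsO4 dominates).
Ksp ≈ (3s)^3 × 0.83
s = 1.2 × 10^-8 M
Check: s = 1.2 × 10^-8 ≪ 0.83, so the approximation is valid.

s = 1.2e-8 M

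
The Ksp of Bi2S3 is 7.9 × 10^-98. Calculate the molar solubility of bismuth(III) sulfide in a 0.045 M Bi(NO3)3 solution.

Bi2S3(s) ⇌ 2 Bi^3+(aq) + 3 S^2-(aq)
Ksp = [Bi^3+]^2[S^2-]^3
If s mol/L dissolves here, [Bi^3+] = 0.045 + 2s ≈ 0.045, [S^2-] = 3s (common-ion effect: Bi^3+ is already 0.045 M).
Ksp ≈ (0.045)^2 × (3s)^3
s = 1.1 × 10^-32 M
Check: 2s = 2.3 × 10^-32 ≪ 0.045, so the approximation is valid.

1.1 × 10^-32 M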